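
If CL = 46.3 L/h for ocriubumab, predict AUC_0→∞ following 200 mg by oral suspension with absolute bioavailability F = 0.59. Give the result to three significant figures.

AUC = 2.55 mg/L·h

AUC_0→∞ = F × Dose / CL
        = 0.59 × 200 / 46.3 = 2.5486 mg/L·h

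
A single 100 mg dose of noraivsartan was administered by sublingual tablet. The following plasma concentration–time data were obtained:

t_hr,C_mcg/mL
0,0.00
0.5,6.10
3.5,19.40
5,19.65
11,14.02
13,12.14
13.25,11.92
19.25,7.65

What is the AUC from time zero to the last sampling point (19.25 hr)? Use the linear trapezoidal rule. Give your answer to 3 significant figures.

Trapezoidal AUC_0→19.25:
  [0→0.5]: (0.00+6.10)/2 × 0.5 = 1.525
  [0.5→3.5]: (6.10+19.40)/2 × 3 = 38.25
  [3.5→5]: (19.40+19.65)/2 × 1.5 = 29.2875
  [5→11]: (19.65+14.02)/2 × 6 = 101.01
  [11→13]: (14.02+12.14)/2 × 2 = 26.16
  [13→13.25]: (12.14+11.92)/2 × 0.25 = 3.0075
  [13.25→19.25]: (11.92+7.65)/2 × 6 = 58.71
  Sum = 257.95 mcg/mL·hr

AUC = 258 mcg/mL·hr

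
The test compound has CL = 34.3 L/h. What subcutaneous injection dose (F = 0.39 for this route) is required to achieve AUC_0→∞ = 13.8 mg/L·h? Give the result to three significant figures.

Dose = CL × AUC_0→∞ / F
     = 34.3 × 13.8 / 0.39 = 1213.69 mg

Dose = 1210 mg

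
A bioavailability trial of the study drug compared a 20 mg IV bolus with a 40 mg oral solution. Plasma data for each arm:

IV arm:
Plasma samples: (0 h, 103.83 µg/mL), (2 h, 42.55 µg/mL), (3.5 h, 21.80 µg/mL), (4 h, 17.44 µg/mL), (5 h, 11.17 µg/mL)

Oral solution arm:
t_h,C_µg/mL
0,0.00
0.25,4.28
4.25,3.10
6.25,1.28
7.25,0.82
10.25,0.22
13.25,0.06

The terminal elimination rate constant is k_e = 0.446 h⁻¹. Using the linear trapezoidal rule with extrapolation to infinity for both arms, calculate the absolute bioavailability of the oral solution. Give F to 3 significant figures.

Trapezoidal AUC_0→5 (IV):
  [0→2]: (103.83+42.55)/2 × 2 = 146.38
  [2→3.5]: (42.55+21.80)/2 × 1.5 = 48.2625
  [3.5→4]: (21.80+17.44)/2 × 0.5 = 9.81
  [4→5]: (17.44+11.17)/2 × 1 = 14.305
  Sum = 218.7575 µg/mL·h
IV tail: 11.17/0.446 = 25.045; AUC_iv,0→∞ = 218.7575 + 25.045 = 243.8025 µg/mL·h
Trapezoidal AUC_0→13.25 (oral solution):
  [0→0.25]: (0.00+4.28)/2 × 0.25 = 0.535
  [0.25→4.25]: (4.28+3.10)/2 × 4 = 14.76
  [4.25→6.25]: (3.10+1.28)/2 × 2 = 4.38
  [6.25→7.25]: (1.28+0.82)/2 × 1 = 1.05
  [7.25→10.25]: (0.82+0.22)/2 × 3 = 1.56
  [10.25→13.25]: (0.22+0.06)/2 × 3 = 0.42
  Sum = 22.705 µg/mL·h
oral solution tail: 0.06/0.446 = 0.135; AUC_ev,0→∞ = 22.705 + 0.135 = 22.84 µg/mL·h
F = (AUC_ev/D_ev)/(AUC_iv/D_iv) = (22.84/40)/(243.8025/20) = 0.571/12.190125 = 0.0468

F = 0.0468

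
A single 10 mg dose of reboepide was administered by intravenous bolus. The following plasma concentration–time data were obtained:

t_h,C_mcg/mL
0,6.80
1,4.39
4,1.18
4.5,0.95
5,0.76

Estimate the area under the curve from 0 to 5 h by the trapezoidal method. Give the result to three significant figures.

Trapezoidal AUC_0→5:
  [0→1]: (6.80+4.39)/2 × 1 = 5.595
  [1→4]: (4.39+1.18)/2 × 3 = 8.355
  [4→4.5]: (1.18+0.95)/2 × 0.5 = 0.5325
  [4.5→5]: (0.95+0.76)/2 × 0.5 = 0.4275
  Sum = 14.91 mcg/mL·h

AUC = 14.9 mcg/mL·h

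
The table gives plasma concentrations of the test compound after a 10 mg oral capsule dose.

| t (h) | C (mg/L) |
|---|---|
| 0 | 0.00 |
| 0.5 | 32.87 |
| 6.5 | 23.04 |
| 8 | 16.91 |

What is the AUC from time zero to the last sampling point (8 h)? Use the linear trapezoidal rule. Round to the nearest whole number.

Trapezoidal AUC_0→8:
  [0→0.5]: (0.00+32.87)/2 × 0.5 = 8.2175
  [0.5→6.5]: (32.87+23.04)/2 × 6 = 167.73
  [6.5→8]: (23.04+16.91)/2 × 1.5 = 29.9625
  Sum = 205.91 mg/L·h

AUC = 206 mg/L·h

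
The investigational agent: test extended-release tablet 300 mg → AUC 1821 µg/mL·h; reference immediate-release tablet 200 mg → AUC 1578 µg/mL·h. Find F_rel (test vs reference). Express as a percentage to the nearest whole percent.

F_rel = (AUC_test/D_test) / (AUC_ref/D_ref)
      = (1821/300) / (1578/200)
      = 6.07 / 7.89 = 0.7693 = 76.93%

F_rel = 77%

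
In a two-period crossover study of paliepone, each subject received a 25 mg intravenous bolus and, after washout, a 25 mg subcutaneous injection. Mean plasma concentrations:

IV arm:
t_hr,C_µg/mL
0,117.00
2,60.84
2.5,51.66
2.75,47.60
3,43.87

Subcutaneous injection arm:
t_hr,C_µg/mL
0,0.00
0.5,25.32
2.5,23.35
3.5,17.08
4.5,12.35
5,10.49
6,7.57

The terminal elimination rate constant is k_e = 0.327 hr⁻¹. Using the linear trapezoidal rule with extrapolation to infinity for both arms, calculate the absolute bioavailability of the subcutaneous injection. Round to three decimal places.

F = 0.351

Trapezoidal AUC_0→3 (IV):
  [0→2]: (117.00+60.84)/2 × 2 = 177.84
  [2→2.5]: (60.84+51.66)/2 × 0.5 = 28.125
  [2.5→2.75]: (51.66+47.60)/2 × 0.25 = 12.4075
  [2.75→3]: (47.60+43.87)/2 × 0.25 = 11.43375
  Sum = 229.80625 µg/mL·hr
IV tail: 43.87/0.327 = 134.159; AUC_iv,0→∞ = 229.80625 + 134.159 = 363.96525 µg/mL·hr
Trapezoidal AUC_0→6 (subcutaneous injection):
  [0→0.5]: (0.00+25.32)/2 × 0.5 = 6.33
  [0.5→2.5]: (25.32+23.35)/2 × 2 = 48.67
  [2.5→3.5]: (23.35+17.08)/2 × 1 = 20.215
  [3.5→4.5]: (17.08+12.35)/2 × 1 = 14.715
  [4.5→5]: (12.35+10.49)/2 × 0.5 = 5.71
  [5→6]: (10.49+7.57)/2 × 1 = 9.03
  Sum = 104.67 µg/mL·hr
subcutaneous injection tail: 7.57/0.327 = 23.150; AUC_ev,0→∞ = 104.67 + 23.150 = 127.82 µg/mL·hr
F = (AUC_ev/D_ev)/(AUC_iv/D_iv) = (127.82/25)/(363.96525/25) = 5.1128/14.55861 = 0.3512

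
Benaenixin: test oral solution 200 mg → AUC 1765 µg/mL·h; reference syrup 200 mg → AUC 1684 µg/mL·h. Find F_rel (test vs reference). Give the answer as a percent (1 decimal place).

F_rel = (AUC_test/D_test) / (AUC_ref/D_ref)
      = (1765/200) / (1684/200)
      = 8.825 / 8.42 = 1.0481 = 104.81%

F_rel = 104.8%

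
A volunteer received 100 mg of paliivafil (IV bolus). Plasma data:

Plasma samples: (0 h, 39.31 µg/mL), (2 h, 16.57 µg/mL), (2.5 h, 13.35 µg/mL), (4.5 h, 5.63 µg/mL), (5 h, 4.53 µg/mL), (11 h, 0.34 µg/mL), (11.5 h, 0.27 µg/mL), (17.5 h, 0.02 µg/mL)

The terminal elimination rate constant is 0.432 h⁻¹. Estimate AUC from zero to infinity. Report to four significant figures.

Trapezoidal AUC_0→17.5:
  [0→2]: (39.31+16.57)/2 × 2 = 55.88
  [2→2.5]: (16.57+13.35)/2 × 0.5 = 7.48
  [2.5→4.5]: (13.35+5.63)/2 × 2 = 18.98
  [4.5→5]: (5.63+4.53)/2 × 0.5 = 2.54
  [5→11]: (4.53+0.34)/2 × 6 = 14.61
  [11→11.5]: (0.34+0.27)/2 × 0.5 = 0.1525
  [11.5→17.5]: (0.27+0.02)/2 × 6 = 0.87
  Sum = 100.5125 µg/mL·h
Extrapolated tail: C_last / k_e = 0.02 / 0.432 = 0.046
AUC_0→∞ = 100.5125 + 0.046 = 100.5585 µg/mL·h

AUC = 100.6 µg/mL·h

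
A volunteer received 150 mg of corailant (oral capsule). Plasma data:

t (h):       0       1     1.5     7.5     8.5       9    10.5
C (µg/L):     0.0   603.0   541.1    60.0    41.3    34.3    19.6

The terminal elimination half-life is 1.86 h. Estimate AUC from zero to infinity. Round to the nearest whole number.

AUC = 2553 µg/L·h

Trapezoidal AUC_0→10.5:
  [0→1]: (0.0+603.0)/2 × 1 = 301.5
  [1→1.5]: (603.0+541.1)/2 × 0.5 = 286.025
  [1.5→7.5]: (541.1+60.0)/2 × 6 = 1803.3
  [7.5→8.5]: (60.0+41.3)/2 × 1 = 50.65
  [8.5→9]: (41.3+34.3)/2 × 0.5 = 18.9
  [9→10.5]: (34.3+19.6)/2 × 1.5 = 40.425
  Sum = 2500.8 µg/L·h
k_e = ln2 / t½ = 0.693147 / 1.86 = 0.3727 h^-1
Extrapolated tail: C_last / k_e = 19.6 / 0.3727 = 52.589
AUC_0→∞ = 2500.8 + 52.589 = 2553.389 µg/L·h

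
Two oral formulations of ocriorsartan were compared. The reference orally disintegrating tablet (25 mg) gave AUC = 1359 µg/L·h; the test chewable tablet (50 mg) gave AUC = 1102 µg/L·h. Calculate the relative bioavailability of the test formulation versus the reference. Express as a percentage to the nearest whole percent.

F_rel = 41%

F_rel = (AUC_test/D_test) / (AUC_ref/D_ref)
      = (1102/50) / (1359/25)
      = 22.04 / 54.36 = 0.4054 = 40.54%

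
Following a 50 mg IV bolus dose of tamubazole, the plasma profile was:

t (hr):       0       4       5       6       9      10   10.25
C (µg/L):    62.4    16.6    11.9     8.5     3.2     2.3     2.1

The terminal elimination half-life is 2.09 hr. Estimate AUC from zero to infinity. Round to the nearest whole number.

AUC = 210 µg/L·hr

Trapezoidal AUC_0→10.25:
  [0→4]: (62.4+16.6)/2 × 4 = 158.0
  [4→5]: (16.6+11.9)/2 × 1 = 14.25
  [5→6]: (11.9+8.5)/2 × 1 = 10.2
  [6→9]: (8.5+3.2)/2 × 3 = 17.55
  [9→10]: (3.2+2.3)/2 × 1 = 2.75
  [10→10.25]: (2.3+2.1)/2 × 0.25 = 0.55
  Sum = 203.3 µg/L·hr
k_e = ln2 / t½ = 0.693147 / 2.09 = 0.3316 hr^-1
Extrapolated tail: C_last / k_e = 2.1 / 0.3316 = 6.333
AUC_0→∞ = 203.3 + 6.333 = 209.633 µg/L·hr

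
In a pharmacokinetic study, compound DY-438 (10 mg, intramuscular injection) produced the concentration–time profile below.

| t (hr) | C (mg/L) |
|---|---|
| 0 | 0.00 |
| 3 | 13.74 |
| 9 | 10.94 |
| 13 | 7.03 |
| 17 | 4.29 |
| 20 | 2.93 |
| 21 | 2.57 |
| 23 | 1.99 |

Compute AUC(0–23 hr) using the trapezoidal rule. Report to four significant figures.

AUC = 171.4 mg/L·hr

Trapezoidal AUC_0→23:
  [0→3]: (0.00+13.74)/2 × 3 = 20.61
  [3→9]: (13.74+10.94)/2 × 6 = 74.04
  [9→13]: (10.94+7.03)/2 × 4 = 35.94
  [13→17]: (7.03+4.29)/2 × 4 = 22.64
  [17→20]: (4.29+2.93)/2 × 3 = 10.83
  [20→21]: (2.93+2.57)/2 × 1 = 2.75
  [21→23]: (2.57+1.99)/2 × 2 = 4.56
  Sum = 171.37 mg/L·hr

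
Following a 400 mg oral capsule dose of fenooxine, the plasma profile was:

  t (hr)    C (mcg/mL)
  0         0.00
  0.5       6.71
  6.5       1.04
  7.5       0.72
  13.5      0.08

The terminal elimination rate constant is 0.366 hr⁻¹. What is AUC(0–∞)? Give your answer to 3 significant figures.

AUC = 28.4 mcg/mL·hr

Trapezoidal AUC_0→13.5:
  [0→0.5]: (0.00+6.71)/2 × 0.5 = 1.6775
  [0.5→6.5]: (6.71+1.04)/2 × 6 = 23.25
  [6.5→7.5]: (1.04+0.72)/2 × 1 = 0.88
  [7.5→13.5]: (0.72+0.08)/2 × 6 = 2.4
  Sum = 28.2075 mcg/mL·hr
Extrapolated tail: C_last / k_e = 0.08 / 0.366 = 0.219
AUC_0→∞ = 28.2075 + 0.219 = 28.4265 mcg/mL·hr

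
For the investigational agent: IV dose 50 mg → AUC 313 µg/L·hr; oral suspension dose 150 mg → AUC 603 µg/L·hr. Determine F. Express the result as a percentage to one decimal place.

F = (AUC_ev / D_ev) / (AUC_iv / D_iv)
  = (603/150) / (313/50)
  = 4.02 / 6.26 = 0.6422
  = 64.22%

F = 64.2%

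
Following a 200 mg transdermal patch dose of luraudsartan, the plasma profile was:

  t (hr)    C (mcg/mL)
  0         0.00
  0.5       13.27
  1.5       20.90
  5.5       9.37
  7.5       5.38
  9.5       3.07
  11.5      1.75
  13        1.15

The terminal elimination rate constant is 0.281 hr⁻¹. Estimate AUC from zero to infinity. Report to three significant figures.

Trapezoidal AUC_0→13:
  [0→0.5]: (0.00+13.27)/2 × 0.5 = 3.3175
  [0.5→1.5]: (13.27+20.90)/2 × 1 = 17.085
  [1.5→5.5]: (20.90+9.37)/2 × 4 = 60.54
  [5.5→7.5]: (9.37+5.38)/2 × 2 = 14.75
  [7.5→9.5]: (5.38+3.07)/2 × 2 = 8.45
  [9.5→11.5]: (3.07+1.75)/2 × 2 = 4.82
  [11.5→13]: (1.75+1.15)/2 × 1.5 = 2.175
  Sum = 111.1375 mcg/mL·hr
Extrapolated tail: C_last / k_e = 1.15 / 0.281 = 4.093
AUC_0→∞ = 111.1375 + 4.093 = 115.2305 mcg/mL·hr

AUC = 115 mcg/mL·hr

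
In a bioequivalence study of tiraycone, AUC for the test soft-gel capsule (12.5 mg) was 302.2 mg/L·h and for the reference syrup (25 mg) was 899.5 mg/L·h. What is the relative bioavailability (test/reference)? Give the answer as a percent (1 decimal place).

F_rel = 67.2%

F_rel = (AUC_test/D_test) / (AUC_ref/D_ref)
      = (302.2/12.5) / (899.5/25)
      = 24.176 / 35.98 = 0.6719 = 67.19%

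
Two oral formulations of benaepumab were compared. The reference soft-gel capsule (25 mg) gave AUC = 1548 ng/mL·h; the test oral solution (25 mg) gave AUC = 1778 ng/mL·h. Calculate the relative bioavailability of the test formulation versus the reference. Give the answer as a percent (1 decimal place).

F_rel = (AUC_test/D_test) / (AUC_ref/D_ref)
      = (1778/25) / (1548/25)
      = 71.12 / 61.92 = 1.1486 = 114.86%

F_rel = 114.9%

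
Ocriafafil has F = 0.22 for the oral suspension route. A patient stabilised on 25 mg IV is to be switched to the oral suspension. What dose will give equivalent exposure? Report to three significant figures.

For equal systemic exposure: F × D_ev = D_iv
D_ev = D_iv / F = 25 / 0.22 = 113.636 mg

D_oral = 114 mg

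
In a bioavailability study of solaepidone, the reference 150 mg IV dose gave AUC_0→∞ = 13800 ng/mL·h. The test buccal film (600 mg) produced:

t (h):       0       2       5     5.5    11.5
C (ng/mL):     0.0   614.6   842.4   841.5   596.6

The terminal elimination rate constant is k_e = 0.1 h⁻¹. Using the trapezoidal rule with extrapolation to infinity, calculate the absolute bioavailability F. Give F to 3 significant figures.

F = 0.245

Trapezoidal AUC_0→11.5 (buccal film):
  [0→2]: (0.0+614.6)/2 × 2 = 614.6
  [2→5]: (614.6+842.4)/2 × 3 = 2185.5
  [5→5.5]: (842.4+841.5)/2 × 0.5 = 420.975
  [5.5→11.5]: (841.5+596.6)/2 × 6 = 4314.3
  Sum = 7535.375 ng/mL·h
Tail: C_last/k_e = 596.6/0.1 = 5966.000
AUC_0→∞ (buccal film) = 7535.375 + 5966.000 = 13501.375 ng/mL·h
F = (AUC_ev/D_ev)/(AUC_iv/D_iv) = (13501.375/600)/(13800/150) = 22.5023/92 = 0.2446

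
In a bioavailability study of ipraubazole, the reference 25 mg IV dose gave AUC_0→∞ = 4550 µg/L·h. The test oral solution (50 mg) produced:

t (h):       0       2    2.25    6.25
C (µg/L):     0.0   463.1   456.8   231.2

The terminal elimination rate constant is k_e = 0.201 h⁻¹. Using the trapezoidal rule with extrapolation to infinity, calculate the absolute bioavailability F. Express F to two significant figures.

Trapezoidal AUC_0→6.25 (oral solution):
  [0→2]: (0.0+463.1)/2 × 2 = 463.1
  [2→2.25]: (463.1+456.8)/2 × 0.25 = 114.9875
  [2.25→6.25]: (456.8+231.2)/2 × 4 = 1376.0
  Sum = 1954.0875 µg/L·h
Tail: C_last/k_e = 231.2/0.201 = 1150.249
AUC_0→∞ (oral solution) = 1954.0875 + 1150.249 = 3104.3365 µg/L·h
F = (AUC_ev/D_ev)/(AUC_iv/D_iv) = (3104.3365/50)/(4550/25) = 62.08673/182 = 0.3411

F = 0.34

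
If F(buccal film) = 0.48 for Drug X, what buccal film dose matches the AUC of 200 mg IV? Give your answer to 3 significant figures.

For equal systemic exposure: F × D_ev = D_iv
D_ev = D_iv / F = 200 / 0.48 = 416.667 mg

D_buccal = 417 mg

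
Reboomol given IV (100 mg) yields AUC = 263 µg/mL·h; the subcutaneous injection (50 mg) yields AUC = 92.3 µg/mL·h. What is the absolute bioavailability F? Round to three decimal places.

F = 0.702

F = (AUC_ev / D_ev) / (AUC_iv / D_iv)
  = (92.3/50) / (263/100)
  = 1.846 / 2.63 = 0.7019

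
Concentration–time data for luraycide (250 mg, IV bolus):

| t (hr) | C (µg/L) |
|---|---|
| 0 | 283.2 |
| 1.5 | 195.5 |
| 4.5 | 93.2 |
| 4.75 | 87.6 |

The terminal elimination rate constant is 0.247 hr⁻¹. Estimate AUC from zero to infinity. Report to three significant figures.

AUC = 1170 µg/L·hr

Trapezoidal AUC_0→4.75:
  [0→1.5]: (283.2+195.5)/2 × 1.5 = 359.025
  [1.5→4.5]: (195.5+93.2)/2 × 3 = 433.05
  [4.5→4.75]: (93.2+87.6)/2 × 0.25 = 22.6
  Sum = 814.675 µg/L·hr
Extrapolated tail: C_last / k_e = 87.6 / 0.247 = 354.656
AUC_0→∞ = 814.675 + 354.656 = 1169.331 µg/L·hr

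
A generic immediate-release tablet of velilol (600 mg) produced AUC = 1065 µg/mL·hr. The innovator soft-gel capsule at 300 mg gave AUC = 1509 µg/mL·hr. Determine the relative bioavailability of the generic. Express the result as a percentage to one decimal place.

F_rel = (AUC_test/D_test) / (AUC_ref/D_ref)
      = (1065/600) / (1509/300)
      = 1.775 / 5.03 = 0.3529 = 35.29%

F_rel = 35.3%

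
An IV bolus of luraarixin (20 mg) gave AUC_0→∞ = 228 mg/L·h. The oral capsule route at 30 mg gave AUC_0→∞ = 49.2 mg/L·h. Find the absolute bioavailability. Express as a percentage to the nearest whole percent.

F = (AUC_ev / D_ev) / (AUC_iv / D_iv)
  = (49.2/30) / (228/20)
  = 1.64 / 11.4 = 0.1439
  = 14.39%

F = 14%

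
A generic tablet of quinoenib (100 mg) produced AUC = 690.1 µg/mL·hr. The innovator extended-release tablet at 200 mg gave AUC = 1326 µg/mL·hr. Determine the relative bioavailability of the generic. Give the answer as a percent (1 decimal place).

F_rel = 104.1%

F_rel = (AUC_test/D_test) / (AUC_ref/D_ref)
      = (690.1/100) / (1326/200)
      = 6.901 / 6.63 = 1.0409 = 104.09%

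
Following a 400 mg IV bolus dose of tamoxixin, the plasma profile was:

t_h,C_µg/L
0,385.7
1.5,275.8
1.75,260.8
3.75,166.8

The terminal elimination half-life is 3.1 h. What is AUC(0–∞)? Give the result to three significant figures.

Trapezoidal AUC_0→3.75:
  [0→1.5]: (385.7+275.8)/2 × 1.5 = 496.125
  [1.5→1.75]: (275.8+260.8)/2 × 0.25 = 67.075
  [1.75→3.75]: (260.8+166.8)/2 × 2 = 427.6
  Sum = 990.8 µg/L·h
k_e = ln2 / t½ = 0.693147 / 3.1 = 0.2236 h^-1
Extrapolated tail: C_last / k_e = 166.8 / 0.2236 = 745.975
AUC_0→∞ = 990.8 + 745.975 = 1736.775 µg/L·h

AUC = 1740 µg/L·h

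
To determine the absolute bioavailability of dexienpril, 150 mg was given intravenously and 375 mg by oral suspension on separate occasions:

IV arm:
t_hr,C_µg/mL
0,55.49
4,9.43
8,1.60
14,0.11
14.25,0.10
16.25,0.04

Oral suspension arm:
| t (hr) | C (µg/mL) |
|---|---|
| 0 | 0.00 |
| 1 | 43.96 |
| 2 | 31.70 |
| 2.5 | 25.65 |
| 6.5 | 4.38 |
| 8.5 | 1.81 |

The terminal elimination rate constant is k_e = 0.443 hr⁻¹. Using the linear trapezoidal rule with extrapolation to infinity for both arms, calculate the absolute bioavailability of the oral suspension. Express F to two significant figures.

F = 0.37

Trapezoidal AUC_0→16.25 (IV):
  [0→4]: (55.49+9.43)/2 × 4 = 129.84
  [4→8]: (9.43+1.60)/2 × 4 = 22.06
  [8→14]: (1.60+0.11)/2 × 6 = 5.13
  [14→14.25]: (0.11+0.10)/2 × 0.25 = 0.02625
  [14.25→16.25]: (0.10+0.04)/2 × 2 = 0.14
  Sum = 157.19625 µg/mL·hr
IV tail: 0.04/0.443 = 0.090; AUC_iv,0→∞ = 157.19625 + 0.090 = 157.28625 µg/mL·hr
Trapezoidal AUC_0→8.5 (oral suspension):
  [0→1]: (0.00+43.96)/2 × 1 = 21.98
  [1→2]: (43.96+31.70)/2 × 1 = 37.83
  [2→2.5]: (31.70+25.65)/2 × 0.5 = 14.3375
  [2.5→6.5]: (25.65+4.38)/2 × 4 = 60.06
  [6.5→8.5]: (4.38+1.81)/2 × 2 = 6.19
  Sum = 140.3975 µg/mL·hr
oral suspension tail: 1.81/0.443 = 4.086; AUC_ev,0→∞ = 140.3975 + 4.086 = 144.4835 µg/mL·hr
F = (AUC_ev/D_ev)/(AUC_iv/D_iv) = (144.4835/375)/(157.28625/150) = 0.385289/1.048575 = 0.3674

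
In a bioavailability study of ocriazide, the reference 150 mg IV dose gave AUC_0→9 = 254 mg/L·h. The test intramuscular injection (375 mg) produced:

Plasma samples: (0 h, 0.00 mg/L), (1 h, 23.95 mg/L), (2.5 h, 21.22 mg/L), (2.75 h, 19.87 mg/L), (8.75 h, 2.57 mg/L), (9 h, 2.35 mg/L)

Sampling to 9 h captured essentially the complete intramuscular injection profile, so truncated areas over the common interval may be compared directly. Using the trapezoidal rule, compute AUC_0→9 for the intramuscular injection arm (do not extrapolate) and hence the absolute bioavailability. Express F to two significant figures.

F = 0.19

Trapezoidal AUC_0→9 (intramuscular injection):
  [0→1]: (0.00+23.95)/2 × 1 = 11.975
  [1→2.5]: (23.95+21.22)/2 × 1.5 = 33.8775
  [2.5→2.75]: (21.22+19.87)/2 × 0.25 = 5.13625
  [2.75→8.75]: (19.87+2.57)/2 × 6 = 67.32
  [8.75→9]: (2.57+2.35)/2 × 0.25 = 0.615
  Sum = 118.92375 mg/L·h
F = (AUC_ev/D_ev)/(AUC_iv/D_iv) = (118.92375/375)/(254/150) = 0.31713/1.69333 = 0.1873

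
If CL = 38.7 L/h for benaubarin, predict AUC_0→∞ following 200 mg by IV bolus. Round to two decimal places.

AUC = 5.17 mg/L·h

AUC_0→∞ = Dose_iv / CL
        = 200 / 38.7 = 5.16796 mg/L·h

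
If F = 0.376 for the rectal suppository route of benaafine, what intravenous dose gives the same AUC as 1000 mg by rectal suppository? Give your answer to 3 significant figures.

D_iv = 376 mg

Systemic exposure from an extravascular dose = F × D_ev, so the equivalent IV dose is F × D_ev.
D_iv = F × D_ev = 0.376 × 1000 = 376 mg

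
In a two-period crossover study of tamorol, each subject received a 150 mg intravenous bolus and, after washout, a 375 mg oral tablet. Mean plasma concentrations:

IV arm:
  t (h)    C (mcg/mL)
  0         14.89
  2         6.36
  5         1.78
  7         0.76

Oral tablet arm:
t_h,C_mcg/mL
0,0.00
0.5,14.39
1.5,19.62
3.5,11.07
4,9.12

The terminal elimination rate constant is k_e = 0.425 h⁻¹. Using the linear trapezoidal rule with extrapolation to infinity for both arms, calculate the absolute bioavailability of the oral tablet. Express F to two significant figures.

F = 0.82

Trapezoidal AUC_0→7 (IV):
  [0→2]: (14.89+6.36)/2 × 2 = 21.25
  [2→5]: (6.36+1.78)/2 × 3 = 12.21
  [5→7]: (1.78+0.76)/2 × 2 = 2.54
  Sum = 36.0 mcg/mL·h
IV tail: 0.76/0.425 = 1.788; AUC_iv,0→∞ = 36.0 + 1.788 = 37.788 mcg/mL·h
Trapezoidal AUC_0→4 (oral tablet):
  [0→0.5]: (0.00+14.39)/2 × 0.5 = 3.5975
  [0.5→1.5]: (14.39+19.62)/2 × 1 = 17.005
  [1.5→3.5]: (19.62+11.07)/2 × 2 = 30.69
  [3.5→4]: (11.07+9.12)/2 × 0.5 = 5.0475
  Sum = 56.34 mcg/mL·h
oral tablet tail: 9.12/0.425 = 21.459; AUC_ev,0→∞ = 56.34 + 21.459 = 77.799 mcg/mL·h
F = (AUC_ev/D_ev)/(AUC_iv/D_iv) = (77.799/375)/(37.788/150) = 0.207464/0.25192 = 0.8235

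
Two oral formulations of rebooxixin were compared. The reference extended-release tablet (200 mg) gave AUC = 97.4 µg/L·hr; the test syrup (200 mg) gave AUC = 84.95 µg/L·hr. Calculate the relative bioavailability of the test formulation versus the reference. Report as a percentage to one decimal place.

F_rel = (AUC_test/D_test) / (AUC_ref/D_ref)
      = (84.95/200) / (97.4/200)
      = 0.42475 / 0.487 = 0.8722 = 87.22%

F_rel = 87.2%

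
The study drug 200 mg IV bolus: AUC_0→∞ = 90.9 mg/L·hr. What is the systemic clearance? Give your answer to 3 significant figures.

CL = 2.20 L/hr

CL = Dose_iv / AUC_0→∞
   = 200 / 90.9 = 2.20022 L/hr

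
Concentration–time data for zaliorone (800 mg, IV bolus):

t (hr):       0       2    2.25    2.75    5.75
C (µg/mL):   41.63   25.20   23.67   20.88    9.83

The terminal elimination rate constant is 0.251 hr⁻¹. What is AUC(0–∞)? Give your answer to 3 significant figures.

AUC = 169 µg/mL·hr

Trapezoidal AUC_0→5.75:
  [0→2]: (41.63+25.20)/2 × 2 = 66.83
  [2→2.25]: (25.20+23.67)/2 × 0.25 = 6.10875
  [2.25→2.75]: (23.67+20.88)/2 × 0.5 = 11.1375
  [2.75→5.75]: (20.88+9.83)/2 × 3 = 46.065
  Sum = 130.14125 µg/mL·hr
Extrapolated tail: C_last / k_e = 9.83 / 0.251 = 39.163
AUC_0→∞ = 130.14125 + 39.163 = 169.30425 µg/mL·hr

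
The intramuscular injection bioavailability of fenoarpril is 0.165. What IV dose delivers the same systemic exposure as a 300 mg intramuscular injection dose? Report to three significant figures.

D_iv = 49.5 mg

Systemic exposure from an extravascular dose = F × D_ev, so the equivalent IV dose is F × D_ev.
D_iv = F × D_ev = 0.165 × 300 = 49.5 mg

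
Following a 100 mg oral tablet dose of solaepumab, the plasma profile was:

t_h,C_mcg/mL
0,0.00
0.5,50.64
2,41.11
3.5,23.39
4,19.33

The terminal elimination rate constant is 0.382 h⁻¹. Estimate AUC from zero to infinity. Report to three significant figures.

AUC = 191 mcg/mL·h

Trapezoidal AUC_0→4:
  [0→0.5]: (0.00+50.64)/2 × 0.5 = 12.66
  [0.5→2]: (50.64+41.11)/2 × 1.5 = 68.8125
  [2→3.5]: (41.11+23.39)/2 × 1.5 = 48.375
  [3.5→4]: (23.39+19.33)/2 × 0.5 = 10.68
  Sum = 140.5275 mcg/mL·h
Extrapolated tail: C_last / k_e = 19.33 / 0.382 = 50.602
AUC_0→∞ = 140.5275 + 50.602 = 191.1295 mcg/mL·h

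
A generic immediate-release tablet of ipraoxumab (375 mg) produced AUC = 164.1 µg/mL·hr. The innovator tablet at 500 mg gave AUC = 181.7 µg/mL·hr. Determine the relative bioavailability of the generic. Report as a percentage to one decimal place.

F_rel = (AUC_test/D_test) / (AUC_ref/D_ref)
      = (164.1/375) / (181.7/500)
      = 0.4376 / 0.3634 = 1.2042 = 120.42%

F_rel = 120.4%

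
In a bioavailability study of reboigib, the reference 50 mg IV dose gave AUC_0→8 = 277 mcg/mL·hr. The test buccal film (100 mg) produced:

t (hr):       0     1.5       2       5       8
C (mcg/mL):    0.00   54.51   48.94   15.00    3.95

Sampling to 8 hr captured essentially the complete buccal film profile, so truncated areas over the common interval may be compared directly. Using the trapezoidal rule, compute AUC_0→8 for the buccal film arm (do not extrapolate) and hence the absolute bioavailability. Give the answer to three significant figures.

Trapezoidal AUC_0→8 (buccal film):
  [0→1.5]: (0.00+54.51)/2 × 1.5 = 40.8825
  [1.5→2]: (54.51+48.94)/2 × 0.5 = 25.8625
  [2→5]: (48.94+15.00)/2 × 3 = 95.91
  [5→8]: (15.00+3.95)/2 × 3 = 28.425
  Sum = 191.08 mcg/mL·hr
F = (AUC_ev/D_ev)/(AUC_iv/D_iv) = (191.08/100)/(277/50) = 1.9108/5.54 = 0.3449

F = 0.345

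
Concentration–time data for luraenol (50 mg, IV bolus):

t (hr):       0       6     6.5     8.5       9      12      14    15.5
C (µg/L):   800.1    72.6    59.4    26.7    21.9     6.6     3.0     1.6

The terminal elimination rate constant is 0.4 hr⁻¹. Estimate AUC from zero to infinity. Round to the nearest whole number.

Trapezoidal AUC_0→15.5:
  [0→6]: (800.1+72.6)/2 × 6 = 2618.1
  [6→6.5]: (72.6+59.4)/2 × 0.5 = 33.0
  [6.5→8.5]: (59.4+26.7)/2 × 2 = 86.1
  [8.5→9]: (26.7+21.9)/2 × 0.5 = 12.15
  [9→12]: (21.9+6.6)/2 × 3 = 42.75
  [12→14]: (6.6+3.0)/2 × 2 = 9.6
  [14→15.5]: (3.0+1.6)/2 × 1.5 = 3.45
  Sum = 2805.15 µg/L·hr
Extrapolated tail: C_last / k_e = 1.6 / 0.4 = 4.000
AUC_0→∞ = 2805.15 + 4.000 = 2809.15 µg/L·hr

AUC = 2809 µg/L·hr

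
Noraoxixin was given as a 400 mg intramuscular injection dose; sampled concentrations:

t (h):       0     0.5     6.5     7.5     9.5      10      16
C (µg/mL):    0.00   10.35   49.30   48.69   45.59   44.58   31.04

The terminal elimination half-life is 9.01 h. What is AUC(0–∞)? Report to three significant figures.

AUC = 978 µg/mL·h

Trapezoidal AUC_0→16:
  [0→0.5]: (0.00+10.35)/2 × 0.5 = 2.5875
  [0.5→6.5]: (10.35+49.30)/2 × 6 = 178.95
  [6.5→7.5]: (49.30+48.69)/2 × 1 = 48.995
  [7.5→9.5]: (48.69+45.59)/2 × 2 = 94.28
  [9.5→10]: (45.59+44.58)/2 × 0.5 = 22.5425
  [10→16]: (44.58+31.04)/2 × 6 = 226.86
  Sum = 574.215 µg/mL·h
k_e = ln2 / t½ = 0.693147 / 9.01 = 0.0769 h^-1
Extrapolated tail: C_last / k_e = 31.04 / 0.0769 = 403.641
AUC_0→∞ = 574.215 + 403.641 = 977.856 µg/mL·h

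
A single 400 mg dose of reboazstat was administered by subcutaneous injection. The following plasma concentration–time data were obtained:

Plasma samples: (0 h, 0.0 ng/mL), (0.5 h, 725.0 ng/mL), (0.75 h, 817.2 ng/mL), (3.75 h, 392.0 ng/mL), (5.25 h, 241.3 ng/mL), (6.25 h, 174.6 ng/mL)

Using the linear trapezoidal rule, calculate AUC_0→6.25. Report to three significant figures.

Trapezoidal AUC_0→6.25:
  [0→0.5]: (0.0+725.0)/2 × 0.5 = 181.25
  [0.5→0.75]: (725.0+817.2)/2 × 0.25 = 192.775
  [0.75→3.75]: (817.2+392.0)/2 × 3 = 1813.8
  [3.75→5.25]: (392.0+241.3)/2 × 1.5 = 474.975
  [5.25→6.25]: (241.3+174.6)/2 × 1 = 207.95
  Sum = 2870.75 ng/mL·h

AUC = 2870 ng/mL·h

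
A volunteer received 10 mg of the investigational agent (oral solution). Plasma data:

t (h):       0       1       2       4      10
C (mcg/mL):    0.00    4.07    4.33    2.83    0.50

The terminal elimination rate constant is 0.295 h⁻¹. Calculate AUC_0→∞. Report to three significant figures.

AUC = 25.1 mcg/mL·h

Trapezoidal AUC_0→10:
  [0→1]: (0.00+4.07)/2 × 1 = 2.035
  [1→2]: (4.07+4.33)/2 × 1 = 4.2
  [2→4]: (4.33+2.83)/2 × 2 = 7.16
  [4→10]: (2.83+0.50)/2 × 6 = 9.99
  Sum = 23.385 mcg/mL·h
Extrapolated tail: C_last / k_e = 0.50 / 0.295 = 1.695
AUC_0→∞ = 23.385 + 1.695 = 25.08 mcg/mL·h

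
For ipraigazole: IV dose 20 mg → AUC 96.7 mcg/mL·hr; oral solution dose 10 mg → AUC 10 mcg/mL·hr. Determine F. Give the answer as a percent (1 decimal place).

F = 20.7%

F = (AUC_ev / D_ev) / (AUC_iv / D_iv)
  = (10/10) / (96.7/20)
  = 1 / 4.835 = 0.2068
  = 20.68%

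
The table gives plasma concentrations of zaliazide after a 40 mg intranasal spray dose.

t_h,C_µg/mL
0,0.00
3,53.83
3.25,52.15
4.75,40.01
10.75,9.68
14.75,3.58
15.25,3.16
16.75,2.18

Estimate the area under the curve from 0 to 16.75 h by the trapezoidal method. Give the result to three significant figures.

Trapezoidal AUC_0→16.75:
  [0→3]: (0.00+53.83)/2 × 3 = 80.745
  [3→3.25]: (53.83+52.15)/2 × 0.25 = 13.2475
  [3.25→4.75]: (52.15+40.01)/2 × 1.5 = 69.12
  [4.75→10.75]: (40.01+9.68)/2 × 6 = 149.07
  [10.75→14.75]: (9.68+3.58)/2 × 4 = 26.52
  [14.75→15.25]: (3.58+3.16)/2 × 0.5 = 1.685
  [15.25→16.75]: (3.16+2.18)/2 × 1.5 = 4.005
  Sum = 344.3925 µg/mL·h

AUC = 344 µg/mL·h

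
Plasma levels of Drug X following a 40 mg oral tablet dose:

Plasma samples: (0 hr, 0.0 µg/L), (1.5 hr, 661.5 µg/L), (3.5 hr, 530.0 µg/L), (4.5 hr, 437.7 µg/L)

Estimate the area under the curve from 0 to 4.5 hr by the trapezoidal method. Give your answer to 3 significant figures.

AUC = 2170 µg/L·hr

Trapezoidal AUC_0→4.5:
  [0→1.5]: (0.0+661.5)/2 × 1.5 = 496.125
  [1.5→3.5]: (661.5+530.0)/2 × 2 = 1191.5
  [3.5→4.5]: (530.0+437.7)/2 × 1 = 483.85
  Sum = 2171.475 µg/L·hr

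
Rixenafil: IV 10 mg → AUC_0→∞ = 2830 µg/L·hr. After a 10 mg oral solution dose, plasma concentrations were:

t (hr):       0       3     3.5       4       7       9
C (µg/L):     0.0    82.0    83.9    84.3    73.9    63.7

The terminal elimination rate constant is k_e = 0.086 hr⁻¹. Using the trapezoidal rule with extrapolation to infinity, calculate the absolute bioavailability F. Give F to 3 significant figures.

F = 0.467

Trapezoidal AUC_0→9 (oral solution):
  [0→3]: (0.0+82.0)/2 × 3 = 123.0
  [3→3.5]: (82.0+83.9)/2 × 0.5 = 41.475
  [3.5→4]: (83.9+84.3)/2 × 0.5 = 42.05
  [4→7]: (84.3+73.9)/2 × 3 = 237.3
  [7→9]: (73.9+63.7)/2 × 2 = 137.6
  Sum = 581.425 µg/L·hr
Tail: C_last/k_e = 63.7/0.086 = 740.698
AUC_0→∞ (oral solution) = 581.425 + 740.698 = 1322.123 µg/L·hr
F = (AUC_ev/D_ev)/(AUC_iv/D_iv) = (1322.123/10)/(2830/10) = 132.2123/283 = 0.4672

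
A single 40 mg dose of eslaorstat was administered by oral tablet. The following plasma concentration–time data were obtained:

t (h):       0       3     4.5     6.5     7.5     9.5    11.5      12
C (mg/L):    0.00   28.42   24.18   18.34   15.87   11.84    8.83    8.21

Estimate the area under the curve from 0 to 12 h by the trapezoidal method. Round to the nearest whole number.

Trapezoidal AUC_0→12:
  [0→3]: (0.00+28.42)/2 × 3 = 42.63
  [3→4.5]: (28.42+24.18)/2 × 1.5 = 39.45
  [4.5→6.5]: (24.18+18.34)/2 × 2 = 42.52
  [6.5→7.5]: (18.34+15.87)/2 × 1 = 17.105
  [7.5→9.5]: (15.87+11.84)/2 × 2 = 27.71
  [9.5→11.5]: (11.84+8.83)/2 × 2 = 20.67
  [11.5→12]: (8.83+8.21)/2 × 0.5 = 4.26
  Sum = 194.345 mg/L·h

AUC = 194 mg/L·h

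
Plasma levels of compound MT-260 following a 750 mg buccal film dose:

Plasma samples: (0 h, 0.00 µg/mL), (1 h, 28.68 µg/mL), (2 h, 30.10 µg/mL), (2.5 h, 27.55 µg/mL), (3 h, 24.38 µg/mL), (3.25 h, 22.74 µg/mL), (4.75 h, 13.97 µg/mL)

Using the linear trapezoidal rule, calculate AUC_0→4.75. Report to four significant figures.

AUC = 104.5 µg/mL·h

Trapezoidal AUC_0→4.75:
  [0→1]: (0.00+28.68)/2 × 1 = 14.34
  [1→2]: (28.68+30.10)/2 × 1 = 29.39
  [2→2.5]: (30.10+27.55)/2 × 0.5 = 14.4125
  [2.5→3]: (27.55+24.38)/2 × 0.5 = 12.9825
  [3→3.25]: (24.38+22.74)/2 × 0.25 = 5.89
  [3.25→4.75]: (22.74+13.97)/2 × 1.5 = 27.5325
  Sum = 104.5475 µg/mL·h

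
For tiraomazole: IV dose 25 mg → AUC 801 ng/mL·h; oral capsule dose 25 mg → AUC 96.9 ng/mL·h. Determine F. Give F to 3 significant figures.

F = (AUC_ev / D_ev) / (AUC_iv / D_iv)
  = (96.9/25) / (801/25)
  = 3.876 / 32.04 = 0.1210

F = 0.121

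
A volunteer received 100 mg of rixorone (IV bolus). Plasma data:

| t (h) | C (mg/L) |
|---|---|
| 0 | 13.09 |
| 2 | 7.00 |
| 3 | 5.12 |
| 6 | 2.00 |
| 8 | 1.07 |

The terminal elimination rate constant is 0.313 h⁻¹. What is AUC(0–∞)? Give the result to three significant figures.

Trapezoidal AUC_0→8:
  [0→2]: (13.09+7.00)/2 × 2 = 20.09
  [2→3]: (7.00+5.12)/2 × 1 = 6.06
  [3→6]: (5.12+2.00)/2 × 3 = 10.68
  [6→8]: (2.00+1.07)/2 × 2 = 3.07
  Sum = 39.9 mg/L·h
Extrapolated tail: C_last / k_e = 1.07 / 0.313 = 3.419
AUC_0→∞ = 39.9 + 3.419 = 43.319 mg/L·h

AUC = 43.3 mg/L·h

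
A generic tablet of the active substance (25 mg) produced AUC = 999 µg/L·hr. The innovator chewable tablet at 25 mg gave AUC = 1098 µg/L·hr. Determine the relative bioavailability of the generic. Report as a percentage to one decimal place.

F_rel = (AUC_test/D_test) / (AUC_ref/D_ref)
      = (999/25) / (1098/25)
      = 39.96 / 43.92 = 0.9098 = 90.98%

F_rel = 91.0%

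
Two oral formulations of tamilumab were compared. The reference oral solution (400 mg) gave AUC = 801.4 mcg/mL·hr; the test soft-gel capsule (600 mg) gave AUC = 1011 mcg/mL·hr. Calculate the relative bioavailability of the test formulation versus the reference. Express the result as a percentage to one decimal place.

F_rel = 84.1%

F_rel = (AUC_test/D_test) / (AUC_ref/D_ref)
      = (1011/600) / (801.4/400)
      = 1.685 / 2.0035 = 0.8410 = 84.10%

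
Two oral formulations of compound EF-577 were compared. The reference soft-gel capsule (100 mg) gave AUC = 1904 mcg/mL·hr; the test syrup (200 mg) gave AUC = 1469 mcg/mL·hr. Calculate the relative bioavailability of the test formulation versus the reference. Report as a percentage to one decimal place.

F_rel = 38.6%

F_rel = (AUC_test/D_test) / (AUC_ref/D_ref)
      = (1469/200) / (1904/100)
      = 7.345 / 19.04 = 0.3858 = 38.58%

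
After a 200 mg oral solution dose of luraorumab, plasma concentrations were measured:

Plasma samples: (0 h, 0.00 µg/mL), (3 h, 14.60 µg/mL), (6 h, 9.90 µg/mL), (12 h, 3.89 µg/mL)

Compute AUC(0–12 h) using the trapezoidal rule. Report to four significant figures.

Trapezoidal AUC_0→12:
  [0→3]: (0.00+14.60)/2 × 3 = 21.9
  [3→6]: (14.60+9.90)/2 × 3 = 36.75
  [6→12]: (9.90+3.89)/2 × 6 = 41.37
  Sum = 100.02 µg/mL·h

AUC = 100.0 µg/mL·h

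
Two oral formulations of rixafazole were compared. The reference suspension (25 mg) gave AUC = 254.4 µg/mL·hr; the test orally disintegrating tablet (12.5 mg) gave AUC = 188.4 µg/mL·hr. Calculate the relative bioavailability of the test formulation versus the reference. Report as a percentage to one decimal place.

F_rel = 148.1%

F_rel = (AUC_test/D_test) / (AUC_ref/D_ref)
      = (188.4/12.5) / (254.4/25)
      = 15.072 / 10.176 = 1.4811 = 148.11%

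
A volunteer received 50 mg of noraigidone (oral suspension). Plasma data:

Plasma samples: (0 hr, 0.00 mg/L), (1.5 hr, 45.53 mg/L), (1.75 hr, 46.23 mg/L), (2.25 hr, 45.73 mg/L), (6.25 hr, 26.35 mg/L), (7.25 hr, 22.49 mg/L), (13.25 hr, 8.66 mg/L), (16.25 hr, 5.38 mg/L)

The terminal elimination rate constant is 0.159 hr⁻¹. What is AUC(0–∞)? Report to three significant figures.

Trapezoidal AUC_0→16.25:
  [0→1.5]: (0.00+45.53)/2 × 1.5 = 34.1475
  [1.5→1.75]: (45.53+46.23)/2 × 0.25 = 11.47
  [1.75→2.25]: (46.23+45.73)/2 × 0.5 = 22.99
  [2.25→6.25]: (45.73+26.35)/2 × 4 = 144.16
  [6.25→7.25]: (26.35+22.49)/2 × 1 = 24.42
  [7.25→13.25]: (22.49+8.66)/2 × 6 = 93.45
  [13.25→16.25]: (8.66+5.38)/2 × 3 = 21.06
  Sum = 351.6975 mg/L·hr
Extrapolated tail: C_last / k_e = 5.38 / 0.159 = 33.836
AUC_0→∞ = 351.6975 + 33.836 = 385.5335 mg/L·hr

AUC = 386 mg/L·hr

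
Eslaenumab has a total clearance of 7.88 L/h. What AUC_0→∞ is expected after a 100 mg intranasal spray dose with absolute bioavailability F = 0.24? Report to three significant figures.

AUC = 3.05 mg/L·h

AUC_0→∞ = F × Dose / CL
        = 0.24 × 100 / 7.88 = 3.04569 mg/L·h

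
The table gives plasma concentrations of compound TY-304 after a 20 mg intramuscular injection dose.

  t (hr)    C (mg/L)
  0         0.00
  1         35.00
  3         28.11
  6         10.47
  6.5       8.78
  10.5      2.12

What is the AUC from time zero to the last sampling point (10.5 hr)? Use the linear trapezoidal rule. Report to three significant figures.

Trapezoidal AUC_0→10.5:
  [0→1]: (0.00+35.00)/2 × 1 = 17.5
  [1→3]: (35.00+28.11)/2 × 2 = 63.11
  [3→6]: (28.11+10.47)/2 × 3 = 57.87
  [6→6.5]: (10.47+8.78)/2 × 0.5 = 4.8125
  [6.5→10.5]: (8.78+2.12)/2 × 4 = 21.8
  Sum = 165.0925 mg/L·hr

AUC = 165 mg/L·hr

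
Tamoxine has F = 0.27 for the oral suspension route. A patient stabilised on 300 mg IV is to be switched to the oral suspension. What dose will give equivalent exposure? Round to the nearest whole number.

D_oral = 1111 mg

For equal systemic exposure: F × D_ev = D_iv
D_ev = D_iv / F = 300 / 0.27 = 1111.11 mg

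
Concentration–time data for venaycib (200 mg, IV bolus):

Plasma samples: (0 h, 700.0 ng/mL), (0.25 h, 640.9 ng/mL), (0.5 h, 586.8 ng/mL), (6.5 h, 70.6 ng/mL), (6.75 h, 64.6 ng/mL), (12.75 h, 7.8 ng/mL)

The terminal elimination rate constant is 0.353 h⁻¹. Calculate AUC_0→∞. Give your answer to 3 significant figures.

AUC = 2550 ng/mL·h

Trapezoidal AUC_0→12.75:
  [0→0.25]: (700.0+640.9)/2 × 0.25 = 167.6125
  [0.25→0.5]: (640.9+586.8)/2 × 0.25 = 153.4625
  [0.5→6.5]: (586.8+70.6)/2 × 6 = 1972.2
  [6.5→6.75]: (70.6+64.6)/2 × 0.25 = 16.9
  [6.75→12.75]: (64.6+7.8)/2 × 6 = 217.2
  Sum = 2527.375 ng/mL·h
Extrapolated tail: C_last / k_e = 7.8 / 0.353 = 22.096
AUC_0→∞ = 2527.375 + 22.096 = 2549.471 ng/mL·h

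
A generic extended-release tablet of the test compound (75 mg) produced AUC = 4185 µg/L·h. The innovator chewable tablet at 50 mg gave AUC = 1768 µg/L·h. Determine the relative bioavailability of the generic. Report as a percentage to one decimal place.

F_rel = (AUC_test/D_test) / (AUC_ref/D_ref)
      = (4185/75) / (1768/50)
      = 55.8 / 35.36 = 1.5781 = 157.81%

F_rel = 157.8%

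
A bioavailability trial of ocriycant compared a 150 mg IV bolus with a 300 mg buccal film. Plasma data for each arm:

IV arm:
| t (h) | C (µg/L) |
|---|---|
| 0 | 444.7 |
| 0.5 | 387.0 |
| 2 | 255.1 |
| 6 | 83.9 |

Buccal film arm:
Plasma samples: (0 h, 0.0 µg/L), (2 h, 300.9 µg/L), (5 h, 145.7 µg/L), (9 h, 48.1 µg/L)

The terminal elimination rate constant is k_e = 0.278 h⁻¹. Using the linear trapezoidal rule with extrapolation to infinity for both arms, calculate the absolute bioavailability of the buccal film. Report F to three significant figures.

Trapezoidal AUC_0→6 (IV):
  [0→0.5]: (444.7+387.0)/2 × 0.5 = 207.925
  [0.5→2]: (387.0+255.1)/2 × 1.5 = 481.575
  [2→6]: (255.1+83.9)/2 × 4 = 678.0
  Sum = 1367.5 µg/L·h
IV tail: 83.9/0.278 = 301.799; AUC_iv,0→∞ = 1367.5 + 301.799 = 1669.299 µg/L·h
Trapezoidal AUC_0→9 (buccal film):
  [0→2]: (0.0+300.9)/2 × 2 = 300.9
  [2→5]: (300.9+145.7)/2 × 3 = 669.9
  [5→9]: (145.7+48.1)/2 × 4 = 387.6
  Sum = 1358.4 µg/L·h
buccal film tail: 48.1/0.278 = 173.022; AUC_ev,0→∞ = 1358.4 + 173.022 = 1531.422 µg/L·h
F = (AUC_ev/D_ev)/(AUC_iv/D_iv) = (1531.422/300)/(1669.299/150) = 5.10474/11.12866 = 0.4587

F = 0.459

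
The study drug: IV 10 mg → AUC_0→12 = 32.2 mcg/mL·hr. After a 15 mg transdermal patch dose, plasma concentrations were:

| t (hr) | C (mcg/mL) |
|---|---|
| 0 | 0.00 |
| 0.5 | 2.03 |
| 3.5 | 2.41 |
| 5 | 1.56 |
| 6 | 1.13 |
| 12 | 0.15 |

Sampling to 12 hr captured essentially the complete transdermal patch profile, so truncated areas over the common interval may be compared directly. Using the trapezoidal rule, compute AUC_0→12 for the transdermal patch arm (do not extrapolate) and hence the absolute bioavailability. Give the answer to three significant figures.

Trapezoidal AUC_0→12 (transdermal patch):
  [0→0.5]: (0.00+2.03)/2 × 0.5 = 0.5075
  [0.5→3.5]: (2.03+2.41)/2 × 3 = 6.66
  [3.5→5]: (2.41+1.56)/2 × 1.5 = 2.9775
  [5→6]: (1.56+1.13)/2 × 1 = 1.345
  [6→12]: (1.13+0.15)/2 × 6 = 3.84
  Sum = 15.33 mcg/mL·hr
F = (AUC_ev/D_ev)/(AUC_iv/D_iv) = (15.33/15)/(32.2/10) = 1.022/3.22 = 0.3174

F = 0.317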